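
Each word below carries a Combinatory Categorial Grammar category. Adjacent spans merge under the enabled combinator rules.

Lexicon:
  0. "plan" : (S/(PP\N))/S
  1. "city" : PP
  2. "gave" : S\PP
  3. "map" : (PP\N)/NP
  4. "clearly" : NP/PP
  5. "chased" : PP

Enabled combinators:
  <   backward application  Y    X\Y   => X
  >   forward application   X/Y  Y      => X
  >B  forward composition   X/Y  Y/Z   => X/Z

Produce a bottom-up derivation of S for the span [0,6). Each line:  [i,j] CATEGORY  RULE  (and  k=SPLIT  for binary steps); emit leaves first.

[0,1] (S/(PP\N))/S  lex  "plan"
[1,2] PP  lex  "city"
[2,3] S\PP  lex  "gave"
[1,3] S  <  k=2
[0,3] S/(PP\N)  >  k=1
[3,4] (PP\N)/NP  lex  "map"
[4,5] NP/PP  lex  "clearly"
[5,6] PP  lex  "chased"
[4,6] NP  >  k=5
[3,6] PP\N  >  k=4
[0,6] S  >  k=3

[0,6] S   >
  [0,3] S/(PP\N)   >
    [0,1] "plan" : (S/(PP\N))/S
    [1,3] S   <
      [1,2] "city" : PP
      [2,3] "gave" : S\PP
  [3,6] PP\N   >
    [3,4] "map" : (PP\N)/NP
    [4,6] NP   >
      [4,5] "clearly" : NP/PP
      [5,6] "chased" : PP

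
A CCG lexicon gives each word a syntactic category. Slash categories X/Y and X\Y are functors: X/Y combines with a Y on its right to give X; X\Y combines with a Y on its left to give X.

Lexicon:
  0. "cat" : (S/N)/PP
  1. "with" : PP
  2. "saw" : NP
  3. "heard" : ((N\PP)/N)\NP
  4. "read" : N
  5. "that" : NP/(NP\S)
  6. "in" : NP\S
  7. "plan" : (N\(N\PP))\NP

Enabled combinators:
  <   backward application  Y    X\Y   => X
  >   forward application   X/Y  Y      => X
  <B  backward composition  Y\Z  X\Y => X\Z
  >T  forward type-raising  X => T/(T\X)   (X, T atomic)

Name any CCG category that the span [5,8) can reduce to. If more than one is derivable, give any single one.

N\(N\PP)

[0,8] S   >
  [0,2] S/N   >
    [0,1] "cat" : (S/N)/PP
    [1,2] "with" : PP
  [2,8] N   <
    [2,5] N\PP   >
      [2,4] (N\PP)/N   <
        [2,3] "saw" : NP
        [3,4] "heard" : ((N\PP)/N)\NP
      [4,5] "read" : N
    [5,8] N\(N\PP)   <
      [5,7] NP   >
        [5,6] "that" : NP/(NP\S)
        [6,7] "in" : NP\S
      [7,8] "plan" : (N\(N\PP))\NP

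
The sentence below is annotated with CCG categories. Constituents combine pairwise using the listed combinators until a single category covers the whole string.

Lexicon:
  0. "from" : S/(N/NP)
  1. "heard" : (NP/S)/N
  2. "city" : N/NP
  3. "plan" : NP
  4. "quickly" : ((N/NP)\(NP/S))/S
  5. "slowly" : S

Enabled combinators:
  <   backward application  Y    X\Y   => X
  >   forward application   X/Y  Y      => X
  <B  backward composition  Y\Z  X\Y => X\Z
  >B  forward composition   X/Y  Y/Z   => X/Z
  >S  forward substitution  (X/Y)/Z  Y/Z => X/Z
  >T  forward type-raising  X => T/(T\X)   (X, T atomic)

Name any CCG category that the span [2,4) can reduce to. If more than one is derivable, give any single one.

[0,6] S   >
  [0,1] "from" : S/(N/NP)
  [1,6] N/NP   <
    [1,4] NP/S   >
      [1,2] "heard" : (NP/S)/N
      [2,4] N   >
        [2,3] "city" : N/NP
        [3,4] "plan" : NP
    [4,6] (N/NP)\(NP/S)   >
      [4,5] "quickly" : ((N/NP)\(NP/S))/S
      [5,6] "slowly" : S

N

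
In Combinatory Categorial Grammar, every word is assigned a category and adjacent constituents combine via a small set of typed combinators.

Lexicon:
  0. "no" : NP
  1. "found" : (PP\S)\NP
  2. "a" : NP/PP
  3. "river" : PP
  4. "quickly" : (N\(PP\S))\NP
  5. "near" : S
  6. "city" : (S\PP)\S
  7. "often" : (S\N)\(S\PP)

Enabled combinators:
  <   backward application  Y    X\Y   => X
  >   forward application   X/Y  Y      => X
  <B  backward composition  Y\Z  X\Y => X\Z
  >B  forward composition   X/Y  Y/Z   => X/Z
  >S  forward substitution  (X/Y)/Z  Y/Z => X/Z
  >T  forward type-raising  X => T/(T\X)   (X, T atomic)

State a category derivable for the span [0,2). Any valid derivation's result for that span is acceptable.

PP\S

[0,8] S   <
  [0,5] N   <
    [0,2] PP\S   <
      [0,1] "no" : NP
      [1,2] "found" : (PP\S)\NP
    [2,5] N\(PP\S)   <
      [2,4] NP   >
        [2,3] "a" : NP/PP
        [3,4] "river" : PP
      [4,5] "quickly" : (N\(PP\S))\NP
  [5,8] S\N   <
    [5,7] S\PP   <
      [5,6] "near" : S
      [6,7] "city" : (S\PP)\S
    [7,8] "often" : (S\N)\(S\PP)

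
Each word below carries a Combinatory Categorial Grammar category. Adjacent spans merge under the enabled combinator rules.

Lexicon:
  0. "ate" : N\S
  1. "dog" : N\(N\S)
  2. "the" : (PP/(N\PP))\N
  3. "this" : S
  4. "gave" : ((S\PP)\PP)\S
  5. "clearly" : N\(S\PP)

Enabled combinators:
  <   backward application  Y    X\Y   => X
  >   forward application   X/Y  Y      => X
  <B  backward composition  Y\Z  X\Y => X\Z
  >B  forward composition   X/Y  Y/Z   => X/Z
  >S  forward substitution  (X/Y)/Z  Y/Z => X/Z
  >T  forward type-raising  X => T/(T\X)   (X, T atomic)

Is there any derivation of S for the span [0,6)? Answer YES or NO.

NO

N\S N\(N\S) (PP/(N\PP))\N S ((S\PP)\PP)\S N\(S\PP)
CKY chart[0,6] = {N/(N\PP), NP/(NP\PP), PP, PP/(PP\PP), S/(S\PP)}; S ∉ chart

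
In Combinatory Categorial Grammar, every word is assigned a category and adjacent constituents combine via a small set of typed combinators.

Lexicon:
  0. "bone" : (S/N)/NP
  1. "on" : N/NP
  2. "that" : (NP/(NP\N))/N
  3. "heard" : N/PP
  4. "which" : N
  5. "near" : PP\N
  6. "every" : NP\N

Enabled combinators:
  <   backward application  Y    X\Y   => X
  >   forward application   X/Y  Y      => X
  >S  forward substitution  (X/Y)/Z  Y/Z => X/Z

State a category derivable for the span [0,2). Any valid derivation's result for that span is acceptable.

S/NP

[0,7] S   >
  [0,2] S/NP   >S
    [0,1] "bone" : (S/N)/NP
    [1,2] "on" : N/NP
  [2,7] NP   >
    [2,6] NP/(NP\N)   >
      [2,3] "that" : (NP/(NP\N))/N
      [3,6] N   >
        [3,4] "heard" : N/PP
        [4,6] PP   <
          [4,5] "which" : N
          [5,6] "near" : PP\N
    [6,7] "every" : NP\N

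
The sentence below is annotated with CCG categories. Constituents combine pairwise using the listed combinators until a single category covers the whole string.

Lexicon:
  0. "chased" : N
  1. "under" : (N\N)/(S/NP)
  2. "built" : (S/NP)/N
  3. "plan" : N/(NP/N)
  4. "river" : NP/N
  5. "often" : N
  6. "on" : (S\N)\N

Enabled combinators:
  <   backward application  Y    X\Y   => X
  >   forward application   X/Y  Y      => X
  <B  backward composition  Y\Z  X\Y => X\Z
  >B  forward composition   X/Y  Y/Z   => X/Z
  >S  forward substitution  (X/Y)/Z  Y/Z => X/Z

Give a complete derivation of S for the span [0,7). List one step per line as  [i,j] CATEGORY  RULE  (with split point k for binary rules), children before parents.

[0,7] S   <
  [0,1] "chased" : N
  [1,7] S\N   <B
    [1,5] N\N   >
      [1,2] "under" : (N\N)/(S/NP)
      [2,5] S/NP   >
        [2,3] "built" : (S/NP)/N
        [3,5] N   >
          [3,4] "plan" : N/(NP/N)
          [4,5] "river" : NP/N
    [5,7] S\N   <
      [5,6] "often" : N
      [6,7] "on" : (S\N)\N

[0,1] N  lex  "chased"
[1,2] (N\N)/(S/NP)  lex  "under"
[2,3] (S/NP)/N  lex  "built"
[3,4] N/(NP/N)  lex  "plan"
[4,5] NP/N  lex  "river"
[3,5] N  >  k=4
[2,5] S/NP  >  k=3
[1,5] N\N  >  k=2
[5,6] N  lex  "often"
[6,7] (S\N)\N  lex  "on"
[5,7] S\N  <  k=6
[1,7] S\N  <B  k=5
[0,7] S  <  k=1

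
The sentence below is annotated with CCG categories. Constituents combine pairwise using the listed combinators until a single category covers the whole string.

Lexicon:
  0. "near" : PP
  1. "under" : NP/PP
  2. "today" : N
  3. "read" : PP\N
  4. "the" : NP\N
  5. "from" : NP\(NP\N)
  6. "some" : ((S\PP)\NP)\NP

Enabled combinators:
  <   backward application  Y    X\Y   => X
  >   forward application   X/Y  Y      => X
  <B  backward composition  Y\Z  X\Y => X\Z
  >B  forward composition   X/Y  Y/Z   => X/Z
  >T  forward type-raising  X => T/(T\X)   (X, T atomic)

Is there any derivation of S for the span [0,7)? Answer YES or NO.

[0,7] S   <
  [0,1] "near" : PP
  [1,7] S\PP   <
    [1,4] NP   >
      [1,2] "under" : NP/PP
      [2,4] PP   >
        [2,3] PP/(PP\N)   >T
          [2,3] "today" : N
        [3,4] "read" : PP\N
    [4,7] (S\PP)\NP   <
      [4,6] NP   <
        [4,5] "the" : NP\N
        [5,6] "from" : NP\(NP\N)
      [6,7] "some" : ((S\PP)\NP)\NP

YES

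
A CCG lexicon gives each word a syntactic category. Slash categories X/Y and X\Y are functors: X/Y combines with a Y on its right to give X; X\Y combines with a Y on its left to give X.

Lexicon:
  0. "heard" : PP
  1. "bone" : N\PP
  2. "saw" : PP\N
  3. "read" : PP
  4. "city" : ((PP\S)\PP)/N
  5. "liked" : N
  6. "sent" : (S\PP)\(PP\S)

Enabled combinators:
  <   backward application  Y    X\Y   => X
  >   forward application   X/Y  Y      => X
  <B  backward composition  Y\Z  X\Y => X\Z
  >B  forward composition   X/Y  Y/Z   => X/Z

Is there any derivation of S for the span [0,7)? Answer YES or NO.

[0,7] S   <
  [0,3] PP   <
    [0,2] N   <
      [0,1] "heard" : PP
      [1,2] "bone" : N\PP
    [2,3] "saw" : PP\N
  [3,7] S\PP   <
    [3,6] PP\S   <
      [3,4] "read" : PP
      [4,6] (PP\S)\PP   >
        [4,5] "city" : ((PP\S)\PP)/N
        [5,6] "liked" : N
    [6,7] "sent" : (S\PP)\(PP\S)

YES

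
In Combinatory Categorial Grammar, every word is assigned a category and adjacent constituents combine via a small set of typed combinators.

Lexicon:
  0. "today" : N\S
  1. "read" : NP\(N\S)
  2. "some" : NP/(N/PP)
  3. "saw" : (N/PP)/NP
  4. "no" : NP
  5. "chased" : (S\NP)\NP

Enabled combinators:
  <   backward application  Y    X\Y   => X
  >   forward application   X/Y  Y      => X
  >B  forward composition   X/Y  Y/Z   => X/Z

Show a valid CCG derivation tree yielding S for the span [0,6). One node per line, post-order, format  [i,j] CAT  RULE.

[0,1] N\S  lex  "today"
[1,2] NP\(N\S)  lex  "read"
[0,2] NP  <  k=1
[2,3] NP/(N/PP)  lex  "some"
[3,4] (N/PP)/NP  lex  "saw"
[4,5] NP  lex  "no"
[3,5] N/PP  >  k=4
[2,5] NP  >  k=3
[5,6] (S\NP)\NP  lex  "chased"
[2,6] S\NP  <  k=5
[0,6] S  <  k=2

[0,6] S   <
  [0,2] NP   <
    [0,1] "today" : N\S
    [1,2] "read" : NP\(N\S)
  [2,6] S\NP   <
    [2,5] NP   >
      [2,3] "some" : NP/(N/PP)
      [3,5] N/PP   >
        [3,4] "saw" : (N/PP)/NP
        [4,5] "no" : NP
    [5,6] "chased" : (S\NP)\NP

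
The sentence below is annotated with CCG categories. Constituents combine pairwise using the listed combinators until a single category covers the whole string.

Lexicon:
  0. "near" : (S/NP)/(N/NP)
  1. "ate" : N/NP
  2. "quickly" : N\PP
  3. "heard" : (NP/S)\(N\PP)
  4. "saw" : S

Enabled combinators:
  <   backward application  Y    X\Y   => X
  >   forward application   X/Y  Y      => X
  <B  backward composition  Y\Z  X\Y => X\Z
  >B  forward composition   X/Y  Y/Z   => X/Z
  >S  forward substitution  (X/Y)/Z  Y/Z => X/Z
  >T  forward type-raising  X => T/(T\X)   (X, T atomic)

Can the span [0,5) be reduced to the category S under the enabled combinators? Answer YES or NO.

[0,5] S   >
  [0,2] S/NP   >
    [0,1] "near" : (S/NP)/(N/NP)
    [1,2] "ate" : N/NP
  [2,5] NP   >
    [2,4] NP/S   <
      [2,3] "quickly" : N\PP
      [3,4] "heard" : (NP/S)\(N\PP)
    [4,5] "saw" : S

YES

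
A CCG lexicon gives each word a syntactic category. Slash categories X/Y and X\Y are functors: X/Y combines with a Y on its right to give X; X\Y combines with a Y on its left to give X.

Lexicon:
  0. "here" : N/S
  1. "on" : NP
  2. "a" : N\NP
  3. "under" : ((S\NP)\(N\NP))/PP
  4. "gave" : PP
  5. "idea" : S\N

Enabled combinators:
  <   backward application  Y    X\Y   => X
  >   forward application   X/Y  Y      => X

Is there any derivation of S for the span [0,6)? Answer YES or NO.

YES

[0,6] S   <
  [0,5] N   >
    [0,1] "here" : N/S
    [1,5] S   <
      [1,2] "on" : NP
      [2,5] S\NP   <
        [2,3] "a" : N\NP
        [3,5] (S\NP)\(N\NP)   >
          [3,4] "under" : ((S\NP)\(N\NP))/PP
          [4,5] "gave" : PP
  [5,6] "idea" : S\N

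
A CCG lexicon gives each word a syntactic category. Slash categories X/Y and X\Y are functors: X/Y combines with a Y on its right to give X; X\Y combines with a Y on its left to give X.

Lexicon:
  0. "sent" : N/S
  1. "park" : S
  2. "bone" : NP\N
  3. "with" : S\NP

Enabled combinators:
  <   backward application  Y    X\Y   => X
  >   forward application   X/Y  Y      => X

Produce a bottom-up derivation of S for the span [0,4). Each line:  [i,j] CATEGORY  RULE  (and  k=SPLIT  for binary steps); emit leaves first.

[0,1] N/S  lex  "sent"
[1,2] S  lex  "park"
[0,2] N  >  k=1
[2,3] NP\N  lex  "bone"
[0,3] NP  <  k=2
[3,4] S\NP  lex  "with"
[0,4] S  <  k=3

[0,4] S   <
  [0,3] NP   <
    [0,2] N   >
      [0,1] "sent" : N/S
      [1,2] "park" : S
    [2,3] "bone" : NP\N
  [3,4] "with" : S\NP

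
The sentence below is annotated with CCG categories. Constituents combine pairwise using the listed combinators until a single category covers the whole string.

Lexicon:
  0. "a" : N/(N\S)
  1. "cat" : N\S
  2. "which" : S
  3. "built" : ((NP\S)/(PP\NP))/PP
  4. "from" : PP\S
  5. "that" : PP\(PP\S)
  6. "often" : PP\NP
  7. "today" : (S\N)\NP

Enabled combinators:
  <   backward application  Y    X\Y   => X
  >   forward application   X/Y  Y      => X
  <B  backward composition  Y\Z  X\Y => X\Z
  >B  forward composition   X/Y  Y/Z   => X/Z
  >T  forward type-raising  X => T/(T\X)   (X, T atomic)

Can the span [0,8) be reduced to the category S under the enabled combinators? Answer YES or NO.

[0,8] S   <
  [0,2] N   >
    [0,1] "a" : N/(N\S)
    [1,2] "cat" : N\S
  [2,8] S\N   <
    [2,7] NP   <
      [2,3] "which" : S
      [3,7] NP\S   >
        [3,6] (NP\S)/(PP\NP)   >
          [3,4] "built" : ((NP\S)/(PP\NP))/PP
          [4,6] PP   <
            [4,5] "from" : PP\S
            [5,6] "that" : PP\(PP\S)
        [6,7] "often" : PP\NP
    [7,8] "today" : (S\N)\NP

YES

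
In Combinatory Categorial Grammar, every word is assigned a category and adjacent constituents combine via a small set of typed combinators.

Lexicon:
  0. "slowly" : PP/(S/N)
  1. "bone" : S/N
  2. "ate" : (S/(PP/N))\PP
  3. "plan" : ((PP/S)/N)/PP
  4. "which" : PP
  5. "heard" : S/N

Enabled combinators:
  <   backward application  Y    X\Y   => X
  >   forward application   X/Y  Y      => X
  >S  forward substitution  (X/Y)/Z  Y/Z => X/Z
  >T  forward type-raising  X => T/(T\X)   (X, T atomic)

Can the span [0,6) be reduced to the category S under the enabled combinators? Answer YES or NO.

[0,6] S   >
  [0,3] S/(PP/N)   <
    [0,2] PP   >
      [0,1] "slowly" : PP/(S/N)
      [1,2] "bone" : S/N
    [2,3] "ate" : (S/(PP/N))\PP
  [3,6] PP/N   >S
    [3,5] (PP/S)/N   >
      [3,4] "plan" : ((PP/S)/N)/PP
      [4,5] "which" : PP
    [5,6] "heard" : S/N

YES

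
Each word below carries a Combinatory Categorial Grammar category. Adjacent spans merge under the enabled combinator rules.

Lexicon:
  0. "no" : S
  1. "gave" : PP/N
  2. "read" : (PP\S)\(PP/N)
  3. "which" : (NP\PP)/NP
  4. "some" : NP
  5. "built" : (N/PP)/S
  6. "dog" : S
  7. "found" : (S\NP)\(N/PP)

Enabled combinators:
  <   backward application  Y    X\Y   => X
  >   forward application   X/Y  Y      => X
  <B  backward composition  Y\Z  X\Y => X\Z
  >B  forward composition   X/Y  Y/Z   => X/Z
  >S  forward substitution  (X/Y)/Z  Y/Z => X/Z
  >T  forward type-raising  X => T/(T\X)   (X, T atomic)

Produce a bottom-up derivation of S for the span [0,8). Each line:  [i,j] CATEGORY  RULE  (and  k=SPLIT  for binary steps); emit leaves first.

[0,1] S  lex  "no"
[0,1] PP/(PP\S)  >T
[1,2] PP/N  lex  "gave"
[2,3] (PP\S)\(PP/N)  lex  "read"
[1,3] PP\S  <  k=2
[0,3] PP  >  k=1
[3,4] (NP\PP)/NP  lex  "which"
[4,5] NP  lex  "some"
[3,5] NP\PP  >  k=4
[0,5] NP  <  k=3
[5,6] (N/PP)/S  lex  "built"
[6,7] S  lex  "dog"
[5,7] N/PP  >  k=6
[7,8] (S\NP)\(N/PP)  lex  "found"
[5,8] S\NP  <  k=7
[0,8] S  <  k=5

[0,8] S   <
  [0,5] NP   <
    [0,3] PP   >
      [0,1] PP/(PP\S)   >T
        [0,1] "no" : S
      [1,3] PP\S   <
        [1,2] "gave" : PP/N
        [2,3] "read" : (PP\S)\(PP/N)
    [3,5] NP\PP   >
      [3,4] "which" : (NP\PP)/NP
      [4,5] "some" : NP
  [5,8] S\NP   <
    [5,7] N/PP   >
      [5,6] "built" : (N/PP)/S
      [6,7] "dog" : S
    [7,8] "found" : (S\NP)\(N/PP)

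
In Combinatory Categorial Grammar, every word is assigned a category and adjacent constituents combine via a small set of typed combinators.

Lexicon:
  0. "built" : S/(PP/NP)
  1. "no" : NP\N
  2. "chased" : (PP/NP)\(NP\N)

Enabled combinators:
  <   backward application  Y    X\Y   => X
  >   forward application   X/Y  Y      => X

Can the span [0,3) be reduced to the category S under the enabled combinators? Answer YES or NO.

[0,3] S   >
  [0,1] "built" : S/(PP/NP)
  [1,3] PP/NP   <
    [1,2] "no" : NP\N
    [2,3] "chased" : (PP/NP)\(NP\N)

YES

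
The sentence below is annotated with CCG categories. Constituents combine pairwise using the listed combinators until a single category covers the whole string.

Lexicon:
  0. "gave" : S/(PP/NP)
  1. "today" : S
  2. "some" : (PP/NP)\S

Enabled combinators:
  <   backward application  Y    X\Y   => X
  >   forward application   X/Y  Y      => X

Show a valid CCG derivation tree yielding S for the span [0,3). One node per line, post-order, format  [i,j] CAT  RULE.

[0,3] S   >
  [0,1] "gave" : S/(PP/NP)
  [1,3] PP/NP   <
    [1,2] "today" : S
    [2,3] "some" : (PP/NP)\S

[0,1] S/(PP/NP)  lex  "gave"
[1,2] S  lex  "today"
[2,3] (PP/NP)\S  lex  "some"
[1,3] PP/NP  <  k=2
[0,3] S  >  k=1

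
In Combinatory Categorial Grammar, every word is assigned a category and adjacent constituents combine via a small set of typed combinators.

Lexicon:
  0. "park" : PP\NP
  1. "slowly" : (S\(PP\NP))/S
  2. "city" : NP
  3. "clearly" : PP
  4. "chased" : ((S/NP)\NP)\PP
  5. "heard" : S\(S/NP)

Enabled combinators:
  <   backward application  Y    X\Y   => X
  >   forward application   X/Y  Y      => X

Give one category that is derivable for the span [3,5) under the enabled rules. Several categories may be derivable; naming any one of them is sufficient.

(S/NP)\NP

[0,6] S   <
  [0,1] "park" : PP\NP
  [1,6] S\(PP\NP)   >
    [1,2] "slowly" : (S\(PP\NP))/S
    [2,6] S   <
      [2,5] S/NP   <
        [2,3] "city" : NP
        [3,5] (S/NP)\NP   <
          [3,4] "clearly" : PP
          [4,5] "chased" : ((S/NP)\NP)\PP
      [5,6] "heard" : S\(S/NP)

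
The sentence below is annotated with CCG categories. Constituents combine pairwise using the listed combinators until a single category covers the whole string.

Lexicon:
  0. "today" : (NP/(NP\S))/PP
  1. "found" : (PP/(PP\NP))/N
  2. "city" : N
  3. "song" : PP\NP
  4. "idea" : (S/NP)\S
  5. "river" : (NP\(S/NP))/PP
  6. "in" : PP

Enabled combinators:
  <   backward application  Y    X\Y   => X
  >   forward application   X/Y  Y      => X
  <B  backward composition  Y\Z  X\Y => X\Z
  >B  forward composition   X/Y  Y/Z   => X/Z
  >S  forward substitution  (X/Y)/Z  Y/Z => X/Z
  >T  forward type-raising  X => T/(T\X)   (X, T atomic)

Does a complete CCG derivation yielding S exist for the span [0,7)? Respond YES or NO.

(NP/(NP\S))/PP (PP/(PP\NP))/N N PP\NP (S/NP)\S (NP\(S/NP))/PP PP
CKY chart[0,7] = {N/(N\NP), NP, NP/(NP\NP), PP/(PP\NP), S/(S\NP)}; S ∉ chart

NO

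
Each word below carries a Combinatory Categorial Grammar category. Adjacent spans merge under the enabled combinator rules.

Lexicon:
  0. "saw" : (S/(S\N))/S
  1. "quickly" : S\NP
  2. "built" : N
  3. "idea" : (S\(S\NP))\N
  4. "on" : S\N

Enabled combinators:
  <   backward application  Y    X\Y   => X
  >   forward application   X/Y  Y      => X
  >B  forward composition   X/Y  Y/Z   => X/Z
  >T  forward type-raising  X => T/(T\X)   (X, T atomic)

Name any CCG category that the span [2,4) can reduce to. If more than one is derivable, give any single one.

[0,5] S   >
  [0,4] S/(S\N)   >
    [0,1] "saw" : (S/(S\N))/S
    [1,4] S   <
      [1,2] "quickly" : S\NP
      [2,4] S\(S\NP)   <
        [2,3] "built" : N
        [3,4] "idea" : (S\(S\NP))\N
  [4,5] "on" : S\N

S\(S\NP)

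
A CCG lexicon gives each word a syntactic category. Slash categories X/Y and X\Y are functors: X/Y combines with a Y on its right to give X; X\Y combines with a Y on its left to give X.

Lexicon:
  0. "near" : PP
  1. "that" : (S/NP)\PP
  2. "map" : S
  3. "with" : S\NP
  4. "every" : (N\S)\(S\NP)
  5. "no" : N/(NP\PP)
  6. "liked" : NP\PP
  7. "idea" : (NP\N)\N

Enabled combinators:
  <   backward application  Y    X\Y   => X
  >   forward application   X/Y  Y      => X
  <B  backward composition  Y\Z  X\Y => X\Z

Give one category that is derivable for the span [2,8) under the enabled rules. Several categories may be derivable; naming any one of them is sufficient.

[0,8] S   >
  [0,2] S/NP   <
    [0,1] "near" : PP
    [1,2] "that" : (S/NP)\PP
  [2,8] NP   <
    [2,5] N   <
      [2,3] "map" : S
      [3,5] N\S   <
        [3,4] "with" : S\NP
        [4,5] "every" : (N\S)\(S\NP)
    [5,8] NP\N   <
      [5,7] N   >
        [5,6] "no" : N/(NP\PP)
        [6,7] "liked" : NP\PP
      [7,8] "idea" : (NP\N)\N

NP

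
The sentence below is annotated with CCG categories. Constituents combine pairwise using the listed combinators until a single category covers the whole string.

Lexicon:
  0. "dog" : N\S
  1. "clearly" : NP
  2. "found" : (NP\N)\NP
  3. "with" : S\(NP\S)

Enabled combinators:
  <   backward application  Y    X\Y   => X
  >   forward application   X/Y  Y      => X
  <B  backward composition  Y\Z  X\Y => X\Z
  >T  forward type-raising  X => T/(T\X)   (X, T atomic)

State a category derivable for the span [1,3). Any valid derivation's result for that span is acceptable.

NP\N

[0,4] S   <
  [0,3] NP\S   <B
    [0,1] "dog" : N\S
    [1,3] NP\N   <
      [1,2] "clearly" : NP
      [2,3] "found" : (NP\N)\NP
  [3,4] "with" : S\(NP\S)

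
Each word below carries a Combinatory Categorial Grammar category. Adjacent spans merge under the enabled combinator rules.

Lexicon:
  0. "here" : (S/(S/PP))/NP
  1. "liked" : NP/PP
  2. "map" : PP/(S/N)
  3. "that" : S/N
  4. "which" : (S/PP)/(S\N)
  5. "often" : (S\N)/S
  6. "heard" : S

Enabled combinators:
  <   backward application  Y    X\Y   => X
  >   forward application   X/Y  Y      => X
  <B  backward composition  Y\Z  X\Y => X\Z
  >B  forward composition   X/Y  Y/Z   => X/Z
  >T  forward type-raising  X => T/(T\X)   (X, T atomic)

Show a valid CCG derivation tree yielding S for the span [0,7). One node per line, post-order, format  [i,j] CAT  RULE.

[0,7] S   >
  [0,4] S/(S/PP)   >
    [0,1] "here" : (S/(S/PP))/NP
    [1,4] NP   >
      [1,2] "liked" : NP/PP
      [2,4] PP   >
        [2,3] "map" : PP/(S/N)
        [3,4] "that" : S/N
  [4,7] S/PP   >
    [4,5] "which" : (S/PP)/(S\N)
    [5,7] S\N   >
      [5,6] "often" : (S\N)/S
      [6,7] "heard" : S

[0,1] (S/(S/PP))/NP  lex  "here"
[1,2] NP/PP  lex  "liked"
[2,3] PP/(S/N)  lex  "map"
[3,4] S/N  lex  "that"
[2,4] PP  >  k=3
[1,4] NP  >  k=2
[0,4] S/(S/PP)  >  k=1
[4,5] (S/PP)/(S\N)  lex  "which"
[5,6] (S\N)/S  lex  "often"
[6,7] S  lex  "heard"
[5,7] S\N  >  k=6
[4,7] S/PP  >  k=5
[0,7] S  >  k=4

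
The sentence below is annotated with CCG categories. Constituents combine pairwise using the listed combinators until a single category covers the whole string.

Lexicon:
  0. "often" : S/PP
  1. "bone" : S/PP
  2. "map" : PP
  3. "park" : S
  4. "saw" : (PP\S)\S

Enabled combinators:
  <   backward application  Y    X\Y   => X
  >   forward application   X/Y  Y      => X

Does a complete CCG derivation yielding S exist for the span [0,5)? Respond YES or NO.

YES

[0,5] S   >
  [0,1] "often" : S/PP
  [1,5] PP   <
    [1,3] S   >
      [1,2] "bone" : S/PP
      [2,3] "map" : PP
    [3,5] PP\S   <
      [3,4] "park" : S
      [4,5] "saw" : (PP\S)\S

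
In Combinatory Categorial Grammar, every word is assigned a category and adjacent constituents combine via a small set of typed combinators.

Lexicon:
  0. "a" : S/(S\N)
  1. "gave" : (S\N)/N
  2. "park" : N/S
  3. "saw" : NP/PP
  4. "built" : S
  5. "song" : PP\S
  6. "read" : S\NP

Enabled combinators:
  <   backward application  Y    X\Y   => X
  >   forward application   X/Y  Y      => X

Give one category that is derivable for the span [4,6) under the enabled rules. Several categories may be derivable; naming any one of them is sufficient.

PP

[0,7] S   >
  [0,1] "a" : S/(S\N)
  [1,7] S\N   >
    [1,2] "gave" : (S\N)/N
    [2,7] N   >
      [2,3] "park" : N/S
      [3,7] S   <
        [3,6] NP   >
          [3,4] "saw" : NP/PP
          [4,6] PP   <
            [4,5] "built" : S
            [5,6] "song" : PP\S
        [6,7] "read" : S\NP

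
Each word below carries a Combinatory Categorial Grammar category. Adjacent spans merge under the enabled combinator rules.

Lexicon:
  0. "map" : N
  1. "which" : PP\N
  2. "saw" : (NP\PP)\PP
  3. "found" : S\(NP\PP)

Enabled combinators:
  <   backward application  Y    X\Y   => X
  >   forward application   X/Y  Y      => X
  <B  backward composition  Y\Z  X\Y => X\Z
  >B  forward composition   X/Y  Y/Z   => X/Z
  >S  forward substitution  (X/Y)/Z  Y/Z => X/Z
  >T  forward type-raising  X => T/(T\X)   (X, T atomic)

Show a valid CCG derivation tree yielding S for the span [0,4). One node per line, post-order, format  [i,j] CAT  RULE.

[0,4] S   <
  [0,2] PP   <
    [0,1] "map" : N
    [1,2] "which" : PP\N
  [2,4] S\PP   <B
    [2,3] "saw" : (NP\PP)\PP
    [3,4] "found" : S\(NP\PP)

[0,1] N  lex  "map"
[1,2] PP\N  lex  "which"
[0,2] PP  <  k=1
[2,3] (NP\PP)\PP  lex  "saw"
[3,4] S\(NP\PP)  lex  "found"
[2,4] S\PP  <B  k=3
[0,4] S  <  k=2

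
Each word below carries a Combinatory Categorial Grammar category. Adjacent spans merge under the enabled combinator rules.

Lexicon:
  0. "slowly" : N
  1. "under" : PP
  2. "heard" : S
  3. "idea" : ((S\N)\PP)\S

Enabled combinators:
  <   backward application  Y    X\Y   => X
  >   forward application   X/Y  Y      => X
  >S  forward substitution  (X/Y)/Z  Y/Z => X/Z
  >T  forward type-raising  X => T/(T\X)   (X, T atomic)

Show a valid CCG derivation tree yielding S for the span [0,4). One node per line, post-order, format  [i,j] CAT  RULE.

[0,1] N  lex  "slowly"
[1,2] PP  lex  "under"
[2,3] S  lex  "heard"
[3,4] ((S\N)\PP)\S  lex  "idea"
[2,4] (S\N)\PP  <  k=3
[1,4] S\N  <  k=2
[0,4] S  <  k=1

[0,4] S   <
  [0,1] "slowly" : N
  [1,4] S\N   <
    [1,2] "under" : PP
    [2,4] (S\N)\PP   <
      [2,3] "heard" : S
      [3,4] "idea" : ((S\N)\PP)\S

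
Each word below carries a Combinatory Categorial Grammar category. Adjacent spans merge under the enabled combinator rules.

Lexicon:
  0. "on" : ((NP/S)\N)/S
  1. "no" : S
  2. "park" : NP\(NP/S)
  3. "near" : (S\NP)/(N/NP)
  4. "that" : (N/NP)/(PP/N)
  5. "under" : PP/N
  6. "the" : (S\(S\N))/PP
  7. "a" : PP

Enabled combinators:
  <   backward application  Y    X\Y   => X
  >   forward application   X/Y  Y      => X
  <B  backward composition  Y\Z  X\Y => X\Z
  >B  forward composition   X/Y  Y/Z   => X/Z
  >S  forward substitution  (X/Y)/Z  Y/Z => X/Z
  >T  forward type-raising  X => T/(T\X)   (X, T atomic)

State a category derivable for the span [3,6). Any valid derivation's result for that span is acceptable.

S\NP

[0,8] S   <
  [0,6] S\N   <B
    [0,3] NP\N   <B
      [0,2] (NP/S)\N   >
        [0,1] "on" : ((NP/S)\N)/S
        [1,2] "no" : S
      [2,3] "park" : NP\(NP/S)
    [3,6] S\NP   >
      [3,4] "near" : (S\NP)/(N/NP)
      [4,6] N/NP   >
        [4,5] "that" : (N/NP)/(PP/N)
        [5,6] "under" : PP/N
  [6,8] S\(S\N)   >
    [6,7] "the" : (S\(S\N))/PP
    [7,8] "a" : PP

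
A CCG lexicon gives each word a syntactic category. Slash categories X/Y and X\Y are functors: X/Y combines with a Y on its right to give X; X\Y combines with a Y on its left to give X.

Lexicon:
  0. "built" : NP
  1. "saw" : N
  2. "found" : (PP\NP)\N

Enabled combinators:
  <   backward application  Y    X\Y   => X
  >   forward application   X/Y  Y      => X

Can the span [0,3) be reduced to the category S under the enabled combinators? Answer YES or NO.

NP N (PP\NP)\N
CKY chart[0,3] = {PP}; S ∉ chart

NO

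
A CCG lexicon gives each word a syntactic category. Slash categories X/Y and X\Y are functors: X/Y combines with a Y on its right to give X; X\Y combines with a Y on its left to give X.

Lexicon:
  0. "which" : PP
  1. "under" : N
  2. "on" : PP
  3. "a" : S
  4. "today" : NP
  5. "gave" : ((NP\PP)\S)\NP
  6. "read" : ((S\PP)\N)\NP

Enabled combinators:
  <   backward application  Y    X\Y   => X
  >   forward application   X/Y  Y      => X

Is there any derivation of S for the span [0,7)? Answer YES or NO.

YES

[0,7] S   <
  [0,1] "which" : PP
  [1,7] S\PP   <
    [1,2] "under" : N
    [2,7] (S\PP)\N   <
      [2,6] NP   <
        [2,3] "on" : PP
        [3,6] NP\PP   <
          [3,4] "a" : S
          [4,6] (NP\PP)\S   <
            [4,5] "today" : NP
            [5,6] "gave" : ((NP\PP)\S)\NP
      [6,7] "read" : ((S\PP)\N)\NP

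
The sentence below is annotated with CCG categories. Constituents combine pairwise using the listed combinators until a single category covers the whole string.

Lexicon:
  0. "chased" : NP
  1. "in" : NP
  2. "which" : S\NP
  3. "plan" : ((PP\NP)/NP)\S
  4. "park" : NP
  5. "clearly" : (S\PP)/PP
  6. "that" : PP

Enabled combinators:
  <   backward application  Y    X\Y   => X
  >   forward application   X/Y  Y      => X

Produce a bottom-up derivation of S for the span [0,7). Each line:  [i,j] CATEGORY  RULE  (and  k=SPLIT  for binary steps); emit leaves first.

[0,1] NP  lex  "chased"
[1,2] NP  lex  "in"
[2,3] S\NP  lex  "which"
[1,3] S  <  k=2
[3,4] ((PP\NP)/NP)\S  lex  "plan"
[1,4] (PP\NP)/NP  <  k=3
[4,5] NP  lex  "park"
[1,5] PP\NP  >  k=4
[0,5] PP  <  k=1
[5,6] (S\PP)/PP  lex  "clearly"
[6,7] PP  lex  "that"
[5,7] S\PP  >  k=6
[0,7] S  <  k=5

[0,7] S   <
  [0,5] PP   <
    [0,1] "chased" : NP
    [1,5] PP\NP   >
      [1,4] (PP\NP)/NP   <
        [1,3] S   <
          [1,2] "in" : NP
          [2,3] "which" : S\NP
        [3,4] "plan" : ((PP\NP)/NP)\S
      [4,5] "park" : NP
  [5,7] S\PP   >
    [5,6] "clearly" : (S\PP)/PP
    [6,7] "that" : PP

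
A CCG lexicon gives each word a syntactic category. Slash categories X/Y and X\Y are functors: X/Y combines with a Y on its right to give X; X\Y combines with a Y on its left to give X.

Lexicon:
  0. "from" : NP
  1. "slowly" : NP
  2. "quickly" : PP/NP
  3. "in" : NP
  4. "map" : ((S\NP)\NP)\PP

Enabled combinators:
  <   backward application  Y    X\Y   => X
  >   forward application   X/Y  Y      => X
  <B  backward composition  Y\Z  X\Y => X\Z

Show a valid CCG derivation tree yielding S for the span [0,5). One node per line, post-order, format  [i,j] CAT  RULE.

[0,5] S   <
  [0,1] "from" : NP
  [1,5] S\NP   <
    [1,2] "slowly" : NP
    [2,5] (S\NP)\NP   <
      [2,4] PP   >
        [2,3] "quickly" : PP/NP
        [3,4] "in" : NP
      [4,5] "map" : ((S\NP)\NP)\PP

[0,1] NP  lex  "from"
[1,2] NP  lex  "slowly"
[2,3] PP/NP  lex  "quickly"
[3,4] NP  lex  "in"
[2,4] PP  >  k=3
[4,5] ((S\NP)\NP)\PP  lex  "map"
[2,5] (S\NP)\NP  <  k=4
[1,5] S\NP  <  k=2
[0,5] S  <  k=1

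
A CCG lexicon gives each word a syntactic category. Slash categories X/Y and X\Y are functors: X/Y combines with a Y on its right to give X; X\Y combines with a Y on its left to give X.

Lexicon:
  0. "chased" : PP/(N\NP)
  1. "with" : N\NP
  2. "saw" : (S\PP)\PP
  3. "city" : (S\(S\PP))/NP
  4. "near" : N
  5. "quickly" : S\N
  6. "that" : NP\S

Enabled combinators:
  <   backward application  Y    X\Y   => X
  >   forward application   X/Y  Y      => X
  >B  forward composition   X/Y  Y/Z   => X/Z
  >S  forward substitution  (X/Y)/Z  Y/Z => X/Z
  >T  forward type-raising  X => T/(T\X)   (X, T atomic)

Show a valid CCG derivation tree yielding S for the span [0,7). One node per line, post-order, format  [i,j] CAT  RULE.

[0,1] PP/(N\NP)  lex  "chased"
[1,2] N\NP  lex  "with"
[0,2] PP  >  k=1
[2,3] (S\PP)\PP  lex  "saw"
[0,3] S\PP  <  k=2
[3,4] (S\(S\PP))/NP  lex  "city"
[4,5] N  lex  "near"
[4,5] S/(S\N)  >T
[5,6] S\N  lex  "quickly"
[4,6] S  >  k=5
[6,7] NP\S  lex  "that"
[4,7] NP  <  k=6
[3,7] S\(S\PP)  >  k=4
[0,7] S  <  k=3

[0,7] S   <
  [0,3] S\PP   <
    [0,2] PP   >
      [0,1] "chased" : PP/(N\NP)
      [1,2] "with" : N\NP
    [2,3] "saw" : (S\PP)\PP
  [3,7] S\(S\PP)   >
    [3,4] "city" : (S\(S\PP))/NP
    [4,7] NP   <
      [4,6] S   >
        [4,5] S/(S\N)   >T
          [4,5] "near" : N
        [5,6] "quickly" : S\N
      [6,7] "that" : NP\S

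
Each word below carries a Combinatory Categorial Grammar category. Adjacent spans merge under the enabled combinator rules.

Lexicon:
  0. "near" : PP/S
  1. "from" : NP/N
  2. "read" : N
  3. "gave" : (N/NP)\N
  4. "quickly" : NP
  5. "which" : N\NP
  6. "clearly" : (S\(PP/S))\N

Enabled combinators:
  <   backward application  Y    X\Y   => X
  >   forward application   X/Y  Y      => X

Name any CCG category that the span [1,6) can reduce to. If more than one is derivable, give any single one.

N

[0,7] S   <
  [0,1] "near" : PP/S
  [1,7] S\(PP/S)   <
    [1,6] N   <
      [1,5] NP   >
        [1,2] "from" : NP/N
        [2,5] N   >
          [2,4] N/NP   <
            [2,3] "read" : N
            [3,4] "gave" : (N/NP)\N
          [4,5] "quickly" : NP
      [5,6] "which" : N\NP
    [6,7] "clearly" : (S\(PP/S))\N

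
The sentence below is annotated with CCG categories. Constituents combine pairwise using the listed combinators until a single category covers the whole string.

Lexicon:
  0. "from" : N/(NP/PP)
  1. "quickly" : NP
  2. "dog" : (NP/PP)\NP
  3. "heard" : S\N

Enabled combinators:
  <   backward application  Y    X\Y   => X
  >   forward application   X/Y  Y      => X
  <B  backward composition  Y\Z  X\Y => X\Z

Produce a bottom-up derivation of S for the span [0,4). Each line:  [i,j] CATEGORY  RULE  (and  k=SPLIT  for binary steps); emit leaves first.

[0,1] N/(NP/PP)  lex  "from"
[1,2] NP  lex  "quickly"
[2,3] (NP/PP)\NP  lex  "dog"
[1,3] NP/PP  <  k=2
[0,3] N  >  k=1
[3,4] S\N  lex  "heard"
[0,4] S  <  k=3

[0,4] S   <
  [0,3] N   >
    [0,1] "from" : N/(NP/PP)
    [1,3] NP/PP   <
      [1,2] "quickly" : NP
      [2,3] "dog" : (NP/PP)\NP
  [3,4] "heard" : S\N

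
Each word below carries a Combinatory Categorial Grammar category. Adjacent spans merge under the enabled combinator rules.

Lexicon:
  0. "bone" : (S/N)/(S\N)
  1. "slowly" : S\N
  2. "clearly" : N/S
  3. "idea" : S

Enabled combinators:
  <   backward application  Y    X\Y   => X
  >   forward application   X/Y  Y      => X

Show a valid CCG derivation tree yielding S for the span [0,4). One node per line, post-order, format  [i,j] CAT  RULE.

[0,1] (S/N)/(S\N)  lex  "bone"
[1,2] S\N  lex  "slowly"
[0,2] S/N  >  k=1
[2,3] N/S  lex  "clearly"
[3,4] S  lex  "idea"
[2,4] N  >  k=3
[0,4] S  >  k=2

[0,4] S   >
  [0,2] S/N   >
    [0,1] "bone" : (S/N)/(S\N)
    [1,2] "slowly" : S\N
  [2,4] N   >
    [2,3] "clearly" : N/S
    [3,4] "idea" : S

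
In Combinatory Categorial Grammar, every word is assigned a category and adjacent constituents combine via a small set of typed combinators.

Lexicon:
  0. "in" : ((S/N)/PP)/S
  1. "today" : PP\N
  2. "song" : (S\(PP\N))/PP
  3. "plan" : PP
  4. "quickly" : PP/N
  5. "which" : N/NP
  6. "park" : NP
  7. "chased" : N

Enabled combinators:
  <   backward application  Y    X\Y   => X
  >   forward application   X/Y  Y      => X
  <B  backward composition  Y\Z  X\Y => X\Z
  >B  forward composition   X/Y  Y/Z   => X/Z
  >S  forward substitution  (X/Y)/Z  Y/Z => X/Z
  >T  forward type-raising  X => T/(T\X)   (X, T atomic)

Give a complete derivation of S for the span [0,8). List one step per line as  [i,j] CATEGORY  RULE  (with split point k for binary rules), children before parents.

[0,8] S   >
  [0,7] S/N   >
    [0,4] (S/N)/PP   >
      [0,1] "in" : ((S/N)/PP)/S
      [1,4] S   <
        [1,2] "today" : PP\N
        [2,4] S\(PP\N)   >
          [2,3] "song" : (S\(PP\N))/PP
          [3,4] "plan" : PP
    [4,7] PP   >
      [4,5] "quickly" : PP/N
      [5,7] N   >
        [5,6] "which" : N/NP
        [6,7] "park" : NP
  [7,8] "chased" : N

[0,1] ((S/N)/PP)/S  lex  "in"
[1,2] PP\N  lex  "today"
[2,3] (S\(PP\N))/PP  lex  "song"
[3,4] PP  lex  "plan"
[2,4] S\(PP\N)  >  k=3
[1,4] S  <  k=2
[0,4] (S/N)/PP  >  k=1
[4,5] PP/N  lex  "quickly"
[5,6] N/NP  lex  "which"
[6,7] NP  lex  "park"
[5,7] N  >  k=6
[4,7] PP  >  k=5
[0,7] S/N  >  k=4
[7,8] N  lex  "chased"
[0,8] S  >  k=7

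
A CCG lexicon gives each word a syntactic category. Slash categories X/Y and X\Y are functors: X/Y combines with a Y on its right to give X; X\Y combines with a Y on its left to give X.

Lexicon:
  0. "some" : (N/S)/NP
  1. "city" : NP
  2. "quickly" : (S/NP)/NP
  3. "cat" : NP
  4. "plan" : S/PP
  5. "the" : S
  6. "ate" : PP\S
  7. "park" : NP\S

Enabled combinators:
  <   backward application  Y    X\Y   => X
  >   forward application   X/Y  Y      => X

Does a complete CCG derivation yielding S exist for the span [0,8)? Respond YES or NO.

NO

(N/S)/NP NP (S/NP)/NP NP S/PP S PP\S NP\S
CKY chart[0,8] = {N}; S ∉ chart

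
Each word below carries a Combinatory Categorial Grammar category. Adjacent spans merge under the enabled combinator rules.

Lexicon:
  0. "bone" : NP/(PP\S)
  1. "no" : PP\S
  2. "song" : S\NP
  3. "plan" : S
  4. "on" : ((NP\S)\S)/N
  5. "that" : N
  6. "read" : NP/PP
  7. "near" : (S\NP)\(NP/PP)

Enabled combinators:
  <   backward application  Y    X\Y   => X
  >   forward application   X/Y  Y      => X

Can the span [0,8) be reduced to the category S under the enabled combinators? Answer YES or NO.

YES

[0,8] S   <
  [0,6] NP   <
    [0,3] S   <
      [0,2] NP   >
        [0,1] "bone" : NP/(PP\S)
        [1,2] "no" : PP\S
      [2,3] "song" : S\NP
    [3,6] NP\S   <
      [3,4] "plan" : S
      [4,6] (NP\S)\S   >
        [4,5] "on" : ((NP\S)\S)/N
        [5,6] "that" : N
  [6,8] S\NP   <
    [6,7] "read" : NP/PP
    [7,8] "near" : (S\NP)\(NP/PP)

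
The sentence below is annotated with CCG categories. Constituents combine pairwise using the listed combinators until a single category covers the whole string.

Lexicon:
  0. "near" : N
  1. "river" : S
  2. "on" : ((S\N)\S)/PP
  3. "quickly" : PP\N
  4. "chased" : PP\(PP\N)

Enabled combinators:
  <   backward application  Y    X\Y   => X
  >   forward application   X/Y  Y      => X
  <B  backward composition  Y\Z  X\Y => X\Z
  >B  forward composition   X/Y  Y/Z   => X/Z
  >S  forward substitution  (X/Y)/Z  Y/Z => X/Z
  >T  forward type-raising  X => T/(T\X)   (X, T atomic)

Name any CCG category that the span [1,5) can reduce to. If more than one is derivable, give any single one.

S\N

[0,5] S   <
  [0,1] "near" : N
  [1,5] S\N   <
    [1,2] "river" : S
    [2,5] (S\N)\S   >
      [2,3] "on" : ((S\N)\S)/PP
      [3,5] PP   <
        [3,4] "quickly" : PP\N
        [4,5] "chased" : PP\(PP\N)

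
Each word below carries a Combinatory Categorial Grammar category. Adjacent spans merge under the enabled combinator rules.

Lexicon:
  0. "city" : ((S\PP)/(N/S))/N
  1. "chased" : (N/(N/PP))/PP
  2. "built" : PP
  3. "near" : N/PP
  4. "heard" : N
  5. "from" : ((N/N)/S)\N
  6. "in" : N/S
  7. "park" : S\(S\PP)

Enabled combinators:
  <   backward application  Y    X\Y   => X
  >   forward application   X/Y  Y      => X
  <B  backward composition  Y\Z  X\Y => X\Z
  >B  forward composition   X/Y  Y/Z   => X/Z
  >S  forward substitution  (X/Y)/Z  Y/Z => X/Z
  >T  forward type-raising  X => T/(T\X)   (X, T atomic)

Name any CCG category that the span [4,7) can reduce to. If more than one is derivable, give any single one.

N/S

[0,8] S   <
  [0,7] S\PP   >
    [0,4] (S\PP)/(N/S)   >
      [0,1] "city" : ((S\PP)/(N/S))/N
      [1,4] N   >
        [1,3] N/(N/PP)   >
          [1,2] "chased" : (N/(N/PP))/PP
          [2,3] "built" : PP
        [3,4] "near" : N/PP
    [4,7] N/S   >S
      [4,6] (N/N)/S   <
        [4,5] "heard" : N
        [5,6] "from" : ((N/N)/S)\N
      [6,7] "in" : N/S
  [7,8] "park" : S\(S\PP)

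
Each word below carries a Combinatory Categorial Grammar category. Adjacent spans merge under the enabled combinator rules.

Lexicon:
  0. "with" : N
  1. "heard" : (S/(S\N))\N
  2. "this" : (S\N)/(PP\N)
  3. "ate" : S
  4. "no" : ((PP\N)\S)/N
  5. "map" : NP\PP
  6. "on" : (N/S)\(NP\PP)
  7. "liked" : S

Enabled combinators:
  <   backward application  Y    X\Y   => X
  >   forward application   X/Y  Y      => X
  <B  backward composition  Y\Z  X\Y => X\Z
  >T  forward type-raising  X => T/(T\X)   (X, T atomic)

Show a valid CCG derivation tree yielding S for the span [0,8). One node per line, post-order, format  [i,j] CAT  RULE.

[0,8] S   >
  [0,2] S/(S\N)   <
    [0,1] "with" : N
    [1,2] "heard" : (S/(S\N))\N
  [2,8] S\N   >
    [2,3] "this" : (S\N)/(PP\N)
    [3,8] PP\N   <
      [3,4] "ate" : S
      [4,8] (PP\N)\S   >
        [4,5] "no" : ((PP\N)\S)/N
        [5,8] N   >
          [5,7] N/S   <
            [5,6] "map" : NP\PP
            [6,7] "on" : (N/S)\(NP\PP)
          [7,8] "liked" : S

[0,1] N  lex  "with"
[1,2] (S/(S\N))\N  lex  "heard"
[0,2] S/(S\N)  <  k=1
[2,3] (S\N)/(PP\N)  lex  "this"
[3,4] S  lex  "ate"
[4,5] ((PP\N)\S)/N  lex  "no"
[5,6] NP\PP  lex  "map"
[6,7] (N/S)\(NP\PP)  lex  "on"
[5,7] N/S  <  k=6
[7,8] S  lex  "liked"
[5,8] N  >  k=7
[4,8] (PP\N)\S  >  k=5
[3,8] PP\N  <  k=4
[2,8] S\N  >  k=3
[0,8] S  >  k=2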